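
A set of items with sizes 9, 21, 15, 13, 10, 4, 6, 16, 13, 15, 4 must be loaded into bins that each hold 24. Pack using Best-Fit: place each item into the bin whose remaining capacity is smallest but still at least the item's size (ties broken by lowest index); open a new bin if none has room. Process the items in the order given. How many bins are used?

6 bins

bin 1: place 9, 15 left
bin 2: place 21, 3 left
bin 1: place 15, 0 left
bin 3: place 13, 11 left
bin 3: place 10, 1 left
bin 4: place 4, 20 left
bin 4: place 6, 14 left
bin 5: place 16, 8 left
bin 4: place 13, 1 left
bin 6: place 15, 9 left
bin 5: place 4, 4 left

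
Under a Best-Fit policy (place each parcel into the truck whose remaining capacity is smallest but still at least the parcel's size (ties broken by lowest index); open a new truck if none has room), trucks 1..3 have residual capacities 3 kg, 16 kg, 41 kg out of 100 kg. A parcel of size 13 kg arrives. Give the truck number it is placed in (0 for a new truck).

2

Trucks with room: truck 2 (16 kg), truck 3 (41 kg).
Tightest fit is truck 2 with 16 kg free.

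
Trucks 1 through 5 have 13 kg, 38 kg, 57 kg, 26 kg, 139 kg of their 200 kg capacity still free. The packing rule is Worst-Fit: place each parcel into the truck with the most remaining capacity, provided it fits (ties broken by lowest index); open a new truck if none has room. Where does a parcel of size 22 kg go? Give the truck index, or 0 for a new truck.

Trucks with room: truck 2 (38 kg), truck 3 (57 kg), truck 4 (26 kg), truck 5 (139 kg).
Most room is truck 5 with 139 kg free.

5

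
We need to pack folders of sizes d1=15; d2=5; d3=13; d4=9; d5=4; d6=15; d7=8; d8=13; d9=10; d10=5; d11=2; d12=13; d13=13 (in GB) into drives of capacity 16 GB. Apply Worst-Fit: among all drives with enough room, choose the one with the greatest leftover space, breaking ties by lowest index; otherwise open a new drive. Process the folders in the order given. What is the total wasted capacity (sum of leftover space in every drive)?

19

drive 1: place d1 (15 GB), 1 GB left
drive 2: place d2 (5 GB), 11 GB left
drive 3: place d3 (13 GB), 3 GB left
drive 2: place d4 (9 GB), 2 GB left
drive 4: place d5 (4 GB), 12 GB left
drive 5: place d6 (15 GB), 1 GB left
drive 4: place d7 (8 GB), 4 GB left
drive 6: place d8 (13 GB), 3 GB left
drive 7: place d9 (10 GB), 6 GB left
drive 7: place d10 (5 GB), 1 GB left
drive 4: place d11 (2 GB), 2 GB left
drive 8: place d12 (13 GB), 3 GB left
drive 9: place d13 (13 GB), 3 GB left
9 drives × 16 GB = 144 GB; used 125 GB; unused 19 GB.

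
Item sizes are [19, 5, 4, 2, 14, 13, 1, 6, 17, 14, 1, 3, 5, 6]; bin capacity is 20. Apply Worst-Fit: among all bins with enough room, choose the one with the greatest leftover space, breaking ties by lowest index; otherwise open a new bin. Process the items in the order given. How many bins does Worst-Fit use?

bin 1: place 19, 1 left
bin 2: place 5, 15 left
bin 2: place 4, 11 left
bin 2: place 2, 9 left
bin 3: place 14, 6 left
bin 4: place 13, 7 left
bin 2: place 1, 8 left
bin 2: place 6, 2 left
bin 5: place 17, 3 left
bin 6: place 14, 6 left
bin 4: place 1, 6 left
bin 3: place 3, 3 left
bin 4: place 5, 1 left
bin 6: place 6, 0 left

6 bins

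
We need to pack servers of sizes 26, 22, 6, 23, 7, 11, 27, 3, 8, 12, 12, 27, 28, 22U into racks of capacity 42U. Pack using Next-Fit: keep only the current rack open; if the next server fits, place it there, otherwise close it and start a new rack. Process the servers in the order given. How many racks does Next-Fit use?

rack 1: place 26U, 16U left
rack 2: place 22U, 20U left
rack 2: place 6U, 14U left
rack 3: place 23U, 19U left
rack 3: place 7U, 12U left
rack 3: place 11U, 1U left
rack 4: place 27U, 15U left
rack 4: place 3U, 12U left
rack 4: place 8U, 4U left
rack 5: place 12U, 30U left
rack 5: place 12U, 18U left
rack 6: place 27U, 15U left
rack 7: place 28U, 14U left
rack 8: place 22U, 20U left

8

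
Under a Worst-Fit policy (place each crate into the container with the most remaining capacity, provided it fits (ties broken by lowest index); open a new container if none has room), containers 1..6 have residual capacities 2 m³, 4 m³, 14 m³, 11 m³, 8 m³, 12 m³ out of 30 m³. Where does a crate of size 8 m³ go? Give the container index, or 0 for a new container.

Containers with room: container 3 (14 m³), container 4 (11 m³), container 5 (8 m³), container 6 (12 m³).
Most room is container 3 with 14 m³ free.

3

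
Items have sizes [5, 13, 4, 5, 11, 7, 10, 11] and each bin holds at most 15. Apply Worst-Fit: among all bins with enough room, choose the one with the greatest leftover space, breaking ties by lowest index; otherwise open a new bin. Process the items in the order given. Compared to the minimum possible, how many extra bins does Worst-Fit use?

Worst-Fit: [5,4,5] [13] [11] [7] [10] [11] → 6 bins.
Total size 66; any packing needs at least ⌈66/15⌉ = 5 bins.
An optimal packing achieves that bound: [13] [11,4] [11] [10,5] [7,5] → 5 bins.
Excess: 6 − 5 = 1.

1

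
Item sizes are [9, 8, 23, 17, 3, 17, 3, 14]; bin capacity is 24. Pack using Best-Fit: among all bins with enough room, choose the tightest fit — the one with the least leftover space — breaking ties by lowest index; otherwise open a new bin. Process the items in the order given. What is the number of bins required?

5

bin 1: place 9, 15 left
bin 1: place 8, 7 left
bin 2: place 23, 1 left
bin 3: place 17, 7 left
bin 1: place 3, 4 left
bin 4: place 17, 7 left
bin 1: place 3, 1 left
bin 5: place 14, 10 left
Final bins: [9,8,3,3] [23] [17] [17] [14].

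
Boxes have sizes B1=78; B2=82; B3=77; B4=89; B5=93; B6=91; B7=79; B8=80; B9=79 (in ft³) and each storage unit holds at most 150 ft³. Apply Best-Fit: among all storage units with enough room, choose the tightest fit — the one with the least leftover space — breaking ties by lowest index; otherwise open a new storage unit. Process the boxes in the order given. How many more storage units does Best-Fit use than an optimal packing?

0

Best-Fit: [78] [82] [77] [89] [93] [91] [79] [80] [79] → 9 storage units.
9 boxes exceed 75 ft³ (half the capacity), and no two of those can share a storage unit, so at least 9 storage units are needed.
So 9 is already optimal.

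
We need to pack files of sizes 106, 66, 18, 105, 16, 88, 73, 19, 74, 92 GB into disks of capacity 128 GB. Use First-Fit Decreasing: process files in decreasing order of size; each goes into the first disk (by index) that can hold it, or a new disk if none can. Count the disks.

7

Sorted descending: 106, 105, 92, 88, 74, 73, 66, 19, 18, 16.
Put 106 GB in disk 1; 22 GB remain.
Put 105 GB in disk 2; 23 GB remain.
Put 92 GB in disk 3; 36 GB remain.
Put 88 GB in disk 4; 40 GB remain.
Put 74 GB in disk 5; 54 GB remain.
Put 73 GB in disk 6; 55 GB remain.
Put 66 GB in disk 7; 62 GB remain.
Put 19 GB in disk 1; 3 GB remain.
Put 18 GB in disk 2; 5 GB remain.
Put 16 GB in disk 3; 20 GB remain.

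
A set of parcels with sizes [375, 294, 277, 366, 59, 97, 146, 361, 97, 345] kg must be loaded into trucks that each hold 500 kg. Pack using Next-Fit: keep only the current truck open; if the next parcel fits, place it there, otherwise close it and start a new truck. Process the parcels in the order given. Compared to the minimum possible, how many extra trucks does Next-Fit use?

Next-Fit: [375] [294] [277] [366,59] [97,146] [361,97] [345] → 7 trucks.
6 parcels exceed 250 kg (half the capacity), and no two of those can share a truck, so at least 6 trucks are needed.
An optimal packing achieves that bound: [375,97] [366,97] [361,59] [345,146] [294] [277] → 6 trucks.
Excess: 7 − 6 = 1.

1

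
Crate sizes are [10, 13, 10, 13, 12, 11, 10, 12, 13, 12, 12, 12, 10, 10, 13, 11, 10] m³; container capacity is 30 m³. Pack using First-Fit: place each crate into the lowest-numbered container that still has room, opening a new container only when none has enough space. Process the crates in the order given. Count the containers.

8

Put 10 m³ in container 1; 20 m³ remain.
Put 13 m³ in container 1; 7 m³ remain.
Put 10 m³ in container 2; 20 m³ remain.
Put 13 m³ in container 2; 7 m³ remain.
Put 12 m³ in container 3; 18 m³ remain.
Put 11 m³ in container 3; 7 m³ remain.
Put 10 m³ in container 4; 20 m³ remain.
Put 12 m³ in container 4; 8 m³ remain.
Put 13 m³ in container 5; 17 m³ remain.
Put 12 m³ in container 5; 5 m³ remain.
Put 12 m³ in container 6; 18 m³ remain.
Put 12 m³ in container 6; 6 m³ remain.
Put 10 m³ in container 7; 20 m³ remain.
Put 10 m³ in container 7; 10 m³ remain.
Put 13 m³ in container 8; 17 m³ remain.
Put 11 m³ in container 8; 6 m³ remain.
Put 10 m³ in container 7; 0 m³ remain.
Final containers: [10,13] [10,13] [12,11] [10,12] [13,12] [12,12] [10,10,10] [13,11].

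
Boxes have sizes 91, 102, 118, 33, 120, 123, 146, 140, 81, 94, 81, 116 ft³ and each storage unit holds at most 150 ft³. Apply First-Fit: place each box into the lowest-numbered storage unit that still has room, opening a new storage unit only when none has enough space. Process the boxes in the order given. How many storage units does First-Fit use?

11

Put 91 ft³ in storage unit 1; 59 ft³ remain.
Put 102 ft³ in storage unit 2; 48 ft³ remain.
Put 118 ft³ in storage unit 3; 32 ft³ remain.
Put 33 ft³ in storage unit 1; 26 ft³ remain.
Put 120 ft³ in storage unit 4; 30 ft³ remain.
Put 123 ft³ in storage unit 5; 27 ft³ remain.
Put 146 ft³ in storage unit 6; 4 ft³ remain.
Put 140 ft³ in storage unit 7; 10 ft³ remain.
Put 81 ft³ in storage unit 8; 69 ft³ remain.
Put 94 ft³ in storage unit 9; 56 ft³ remain.
Put 81 ft³ in storage unit 10; 69 ft³ remain.
Put 116 ft³ in storage unit 11; 34 ft³ remain.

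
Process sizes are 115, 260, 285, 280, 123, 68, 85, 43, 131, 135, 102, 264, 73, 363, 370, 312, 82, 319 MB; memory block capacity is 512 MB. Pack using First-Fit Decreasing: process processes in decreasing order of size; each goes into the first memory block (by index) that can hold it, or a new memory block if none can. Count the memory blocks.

Sorted descending: 370, 363, 319, 312, 285, 280, 264, 260, 135, 131, 123, 115, 102, 85, 82, 73, 68, 43.
memory block 1: place 370 MB, 142 MB left
memory block 2: place 363 MB, 149 MB left
memory block 3: place 319 MB, 193 MB left
memory block 4: place 312 MB, 200 MB left
memory block 5: place 285 MB, 227 MB left
memory block 6: place 280 MB, 232 MB left
memory block 7: place 264 MB, 248 MB left
memory block 8: place 260 MB, 252 MB left
memory block 1: place 135 MB, 7 MB left
memory block 2: place 131 MB, 18 MB left
memory block 3: place 123 MB, 70 MB left
memory block 4: place 115 MB, 85 MB left
memory block 5: place 102 MB, 125 MB left
memory block 4: place 85 MB, 0 MB left
memory block 5: place 82 MB, 43 MB left
memory block 6: place 73 MB, 159 MB left
memory block 3: place 68 MB, 2 MB left
memory block 5: place 43 MB, 0 MB left
Final memory blocks: [370,135] [363,131] [319,123,68] [312,115,85] [285,102,82,43] [280,73] [264] [260].

8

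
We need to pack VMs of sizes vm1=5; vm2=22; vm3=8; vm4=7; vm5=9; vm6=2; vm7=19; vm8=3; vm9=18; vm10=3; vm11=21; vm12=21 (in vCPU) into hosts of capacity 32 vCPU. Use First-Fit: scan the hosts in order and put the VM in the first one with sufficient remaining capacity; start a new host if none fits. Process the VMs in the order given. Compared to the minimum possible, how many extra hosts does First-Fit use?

First-Fit: [5,22,2,3] [8,7,9,3] [19] [18] [21] [21] → 6 hosts.
Total size 138 vCPU; any packing needs at least ⌈138/32⌉ = 5 hosts.
An optimal packing achieves that bound: [22,9] [21,8,3] [21,7,3] [19,5,2] [18] → 5 hosts.
Excess: 6 − 5 = 1.

1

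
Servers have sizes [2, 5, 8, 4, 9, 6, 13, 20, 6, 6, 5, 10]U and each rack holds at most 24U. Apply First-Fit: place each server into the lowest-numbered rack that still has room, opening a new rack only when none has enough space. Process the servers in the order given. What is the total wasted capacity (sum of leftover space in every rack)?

26

Put 2U in rack 1; 22U remain.
Put 5U in rack 1; 17U remain.
Put 8U in rack 1; 9U remain.
Put 4U in rack 1; 5U remain.
Put 9U in rack 2; 15U remain.
Put 6U in rack 2; 9U remain.
Put 13U in rack 3; 11U remain.
Put 20U in rack 4; 4U remain.
Put 6U in rack 2; 3U remain.
Put 6U in rack 3; 5U remain.
Put 5U in rack 1; 0U remain.
Put 10U in rack 5; 14U remain.
5 racks × 24U = 120U; used 94U; unused 26U.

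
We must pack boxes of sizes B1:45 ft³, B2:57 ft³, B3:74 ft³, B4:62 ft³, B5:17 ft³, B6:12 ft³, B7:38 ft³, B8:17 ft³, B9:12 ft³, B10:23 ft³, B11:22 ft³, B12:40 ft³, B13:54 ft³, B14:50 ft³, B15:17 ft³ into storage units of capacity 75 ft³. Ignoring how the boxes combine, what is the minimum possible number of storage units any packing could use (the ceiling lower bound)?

8 storage units

Total size = 45 + 57 + 74 + 62 + 17 + 12 + 38 + 17 + 12 + 23 + 22 + 40 + 54 + 50 + 17 = 540 ft³.
⌈540 / 75⌉ = 8.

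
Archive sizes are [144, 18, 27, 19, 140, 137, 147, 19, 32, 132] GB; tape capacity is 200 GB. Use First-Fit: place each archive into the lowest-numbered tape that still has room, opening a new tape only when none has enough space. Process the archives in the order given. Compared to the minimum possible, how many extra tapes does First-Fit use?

0

First-Fit: [144,18,27] [19,140,19] [137,32] [147] [132] → 5 tapes.
Total size 815 GB; any packing needs at least ⌈815/200⌉ = 5 tapes.
So 5 is already optimal.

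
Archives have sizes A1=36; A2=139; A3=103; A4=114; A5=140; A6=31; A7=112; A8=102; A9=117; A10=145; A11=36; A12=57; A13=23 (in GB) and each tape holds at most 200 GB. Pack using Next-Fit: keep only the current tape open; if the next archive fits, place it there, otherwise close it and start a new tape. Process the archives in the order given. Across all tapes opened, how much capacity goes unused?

645

tape 1: place A1 (36 GB), 164 GB left
tape 1: place A2 (139 GB), 25 GB left
tape 2: place A3 (103 GB), 97 GB left
tape 3: place A4 (114 GB), 86 GB left
tape 4: place A5 (140 GB), 60 GB left
tape 4: place A6 (31 GB), 29 GB left
tape 5: place A7 (112 GB), 88 GB left
tape 6: place A8 (102 GB), 98 GB left
tape 7: place A9 (117 GB), 83 GB left
tape 8: place A10 (145 GB), 55 GB left
tape 8: place A11 (36 GB), 19 GB left
tape 9: place A12 (57 GB), 143 GB left
tape 9: place A13 (23 GB), 120 GB left
9 tapes × 200 GB = 1800 GB; used 1155 GB; unused 645 GB.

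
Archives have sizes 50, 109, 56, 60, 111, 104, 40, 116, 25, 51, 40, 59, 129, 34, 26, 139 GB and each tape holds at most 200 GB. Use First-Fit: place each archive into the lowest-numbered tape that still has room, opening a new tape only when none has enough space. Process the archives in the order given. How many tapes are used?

tape 1: place 50 GB, 150 GB left
tape 1: place 109 GB, 41 GB left
tape 2: place 56 GB, 144 GB left
tape 2: place 60 GB, 84 GB left
tape 3: place 111 GB, 89 GB left
tape 4: place 104 GB, 96 GB left
tape 1: place 40 GB, 1 GB left
tape 5: place 116 GB, 84 GB left
tape 2: place 25 GB, 59 GB left
tape 2: place 51 GB, 8 GB left
tape 3: place 40 GB, 49 GB left
tape 4: place 59 GB, 37 GB left
tape 6: place 129 GB, 71 GB left
tape 3: place 34 GB, 15 GB left
tape 4: place 26 GB, 11 GB left
tape 7: place 139 GB, 61 GB left
Final tapes: [50,109,40] [56,60,25,51] [111,40,34] [104,59,26] [116] [129] [139].

7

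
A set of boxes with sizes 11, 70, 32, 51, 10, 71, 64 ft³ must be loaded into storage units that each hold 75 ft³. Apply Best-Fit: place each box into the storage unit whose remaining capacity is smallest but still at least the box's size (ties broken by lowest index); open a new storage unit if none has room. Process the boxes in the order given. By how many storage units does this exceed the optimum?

Best-Fit: [11,32] [70] [51,10] [71] [64] → 5 storage units.
Total size 309 ft³; any packing needs at least ⌈309/75⌉ = 5 storage units.
So 5 is already optimal.

0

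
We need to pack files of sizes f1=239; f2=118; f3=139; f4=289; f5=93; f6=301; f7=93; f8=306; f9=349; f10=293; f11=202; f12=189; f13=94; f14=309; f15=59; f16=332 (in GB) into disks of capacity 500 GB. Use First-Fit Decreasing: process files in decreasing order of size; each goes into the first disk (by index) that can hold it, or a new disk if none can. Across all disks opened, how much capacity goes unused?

595

Sorted descending: 349, 332, 309, 306, 301, 293, 289, 239, 202, 189, 139, 118, 94, 93, 93, 59.
Put 349 GB in disk 1; 151 GB remain.
Put 332 GB in disk 2; 168 GB remain.
Put 309 GB in disk 3; 191 GB remain.
Put 306 GB in disk 4; 194 GB remain.
Put 301 GB in disk 5; 199 GB remain.
Put 293 GB in disk 6; 207 GB remain.
Put 289 GB in disk 7; 211 GB remain.
Put 239 GB in disk 8; 261 GB remain.
Put 202 GB in disk 6; 5 GB remain.
Put 189 GB in disk 3; 2 GB remain.
Put 139 GB in disk 1; 12 GB remain.
Put 118 GB in disk 2; 50 GB remain.
Put 94 GB in disk 4; 100 GB remain.
Put 93 GB in disk 4; 7 GB remain.
Put 93 GB in disk 5; 106 GB remain.
Put 59 GB in disk 5; 47 GB remain.
8 disks × 500 GB = 4000 GB; used 3405 GB; unused 595 GB.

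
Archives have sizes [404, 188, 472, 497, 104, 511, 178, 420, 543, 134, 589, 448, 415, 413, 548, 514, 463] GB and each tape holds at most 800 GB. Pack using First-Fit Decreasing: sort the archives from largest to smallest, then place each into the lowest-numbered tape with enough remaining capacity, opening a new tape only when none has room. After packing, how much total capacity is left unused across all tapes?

3559

Sorted descending: 589, 548, 543, 514, 511, 497, 472, 463, 448, 420, 415, 413, 404, 188, 178, 134, 104.
tape 1: place 589 GB, 211 GB left
tape 2: place 548 GB, 252 GB left
tape 3: place 543 GB, 257 GB left
tape 4: place 514 GB, 286 GB left
tape 5: place 511 GB, 289 GB left
tape 6: place 497 GB, 303 GB left
tape 7: place 472 GB, 328 GB left
tape 8: place 463 GB, 337 GB left
tape 9: place 448 GB, 352 GB left
tape 10: place 420 GB, 380 GB left
tape 11: place 415 GB, 385 GB left
tape 12: place 413 GB, 387 GB left
tape 13: place 404 GB, 396 GB left
tape 1: place 188 GB, 23 GB left
tape 2: place 178 GB, 74 GB left
tape 3: place 134 GB, 123 GB left
tape 3: place 104 GB, 19 GB left
13 tapes × 800 GB = 10400 GB; used 6841 GB; unused 3559 GB.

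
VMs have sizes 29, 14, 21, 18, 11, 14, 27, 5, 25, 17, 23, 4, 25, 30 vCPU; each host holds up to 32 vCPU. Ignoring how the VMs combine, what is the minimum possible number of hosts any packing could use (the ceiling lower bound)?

9

Total size = 29 + 14 + 21 + 18 + 11 + 14 + 27 + 5 + 25 + 17 + 23 + 4 + 25 + 30 = 263 vCPU.
⌈263 / 32⌉ = 9.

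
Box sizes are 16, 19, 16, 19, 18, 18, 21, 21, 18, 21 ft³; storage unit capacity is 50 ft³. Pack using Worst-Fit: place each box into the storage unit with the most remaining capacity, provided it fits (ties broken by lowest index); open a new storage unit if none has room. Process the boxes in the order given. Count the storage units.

Put 16 ft³ in storage unit 1; 34 ft³ remain.
Put 19 ft³ in storage unit 1; 15 ft³ remain.
Put 16 ft³ in storage unit 2; 34 ft³ remain.
Put 19 ft³ in storage unit 2; 15 ft³ remain.
Put 18 ft³ in storage unit 3; 32 ft³ remain.
Put 18 ft³ in storage unit 3; 14 ft³ remain.
Put 21 ft³ in storage unit 4; 29 ft³ remain.
Put 21 ft³ in storage unit 4; 8 ft³ remain.
Put 18 ft³ in storage unit 5; 32 ft³ remain.
Put 21 ft³ in storage unit 5; 11 ft³ remain.
Final storage units: [16,19] [16,19] [18,18] [21,21] [18,21].

5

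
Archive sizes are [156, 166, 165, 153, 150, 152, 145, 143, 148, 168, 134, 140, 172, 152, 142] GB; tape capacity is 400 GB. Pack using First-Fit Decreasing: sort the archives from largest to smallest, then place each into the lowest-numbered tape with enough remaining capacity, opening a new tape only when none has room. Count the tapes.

8 tapes

Sorted descending: 172, 168, 166, 165, 156, 153, 152, 152, 150, 148, 145, 143, 142, 140, 134.
Put 172 GB in tape 1; 228 GB remain.
Put 168 GB in tape 1; 60 GB remain.
Put 166 GB in tape 2; 234 GB remain.
Put 165 GB in tape 2; 69 GB remain.
Put 156 GB in tape 3; 244 GB remain.
Put 153 GB in tape 3; 91 GB remain.
Put 152 GB in tape 4; 248 GB remain.
Put 152 GB in tape 4; 96 GB remain.
Put 150 GB in tape 5; 250 GB remain.
Put 148 GB in tape 5; 102 GB remain.
Put 145 GB in tape 6; 255 GB remain.
Put 143 GB in tape 6; 112 GB remain.
Put 142 GB in tape 7; 258 GB remain.
Put 140 GB in tape 7; 118 GB remain.
Put 134 GB in tape 8; 266 GB remain.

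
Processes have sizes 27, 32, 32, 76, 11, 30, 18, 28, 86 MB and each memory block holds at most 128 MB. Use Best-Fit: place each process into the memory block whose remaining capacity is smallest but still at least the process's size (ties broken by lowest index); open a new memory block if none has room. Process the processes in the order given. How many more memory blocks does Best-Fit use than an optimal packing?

0

Best-Fit: [27,32,32,11] [76,30,18] [28,86] → 3 memory blocks.
Total size 340 MB; any packing needs at least ⌈340/128⌉ = 3 memory blocks.
So 3 is already optimal.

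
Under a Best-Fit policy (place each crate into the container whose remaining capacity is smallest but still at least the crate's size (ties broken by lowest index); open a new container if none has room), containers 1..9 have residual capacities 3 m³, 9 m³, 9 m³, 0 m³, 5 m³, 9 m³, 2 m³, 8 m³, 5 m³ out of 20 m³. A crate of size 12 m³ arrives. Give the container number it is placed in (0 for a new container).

No container has ≥ 12 m³ free, so a new container is opened.

0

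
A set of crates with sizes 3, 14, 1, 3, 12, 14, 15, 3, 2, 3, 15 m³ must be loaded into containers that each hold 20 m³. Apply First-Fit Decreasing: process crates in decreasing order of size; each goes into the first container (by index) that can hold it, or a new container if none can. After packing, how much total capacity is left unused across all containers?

15

Sorted descending: 15, 15, 14, 14, 12, 3, 3, 3, 3, 2, 1.
15 m³ → container 1 (remaining 5 m³)
15 m³ → container 2 (remaining 5 m³)
14 m³ → container 3 (remaining 6 m³)
14 m³ → container 4 (remaining 6 m³)
12 m³ → container 5 (remaining 8 m³)
3 m³ → container 1 (remaining 2 m³)
3 m³ → container 2 (remaining 2 m³)
3 m³ → container 3 (remaining 3 m³)
3 m³ → container 3 (remaining 0 m³)
2 m³ → container 1 (remaining 0 m³)
1 m³ → container 2 (remaining 1 m³)
5 containers × 20 m³ = 100 m³; used 85 m³; unused 15 m³.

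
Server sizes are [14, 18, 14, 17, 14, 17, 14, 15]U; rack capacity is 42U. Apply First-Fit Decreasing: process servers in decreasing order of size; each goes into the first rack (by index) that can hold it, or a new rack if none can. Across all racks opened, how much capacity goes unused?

Sorted descending: 18, 17, 17, 15, 14, 14, 14, 14.
Put 18U in rack 1; 24U remain.
Put 17U in rack 1; 7U remain.
Put 17U in rack 2; 25U remain.
Put 15U in rack 2; 10U remain.
Put 14U in rack 3; 28U remain.
Put 14U in rack 3; 14U remain.
Put 14U in rack 3; 0U remain.
Put 14U in rack 4; 28U remain.
4 racks × 42U = 168U; used 123U; unused 45U.

45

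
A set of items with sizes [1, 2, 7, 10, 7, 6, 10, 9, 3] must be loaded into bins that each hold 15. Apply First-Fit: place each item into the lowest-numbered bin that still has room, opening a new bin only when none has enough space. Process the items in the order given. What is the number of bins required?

1 → bin 1 (remaining 14)
2 → bin 1 (remaining 12)
7 → bin 1 (remaining 5)
10 → bin 2 (remaining 5)
7 → bin 3 (remaining 8)
6 → bin 3 (remaining 2)
10 → bin 4 (remaining 5)
9 → bin 5 (remaining 6)
3 → bin 1 (remaining 2)
Final bins: [1,2,7,3] [10] [7,6] [10] [9].

5 bins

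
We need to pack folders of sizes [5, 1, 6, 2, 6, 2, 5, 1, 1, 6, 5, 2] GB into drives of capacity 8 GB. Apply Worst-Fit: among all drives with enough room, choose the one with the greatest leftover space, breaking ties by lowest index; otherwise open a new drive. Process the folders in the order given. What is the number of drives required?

5 GB → drive 1 (remaining 3 GB)
1 GB → drive 1 (remaining 2 GB)
6 GB → drive 2 (remaining 2 GB)
2 GB → drive 1 (remaining 0 GB)
6 GB → drive 3 (remaining 2 GB)
2 GB → drive 2 (remaining 0 GB)
5 GB → drive 4 (remaining 3 GB)
1 GB → drive 4 (remaining 2 GB)
1 GB → drive 3 (remaining 1 GB)
6 GB → drive 5 (remaining 2 GB)
5 GB → drive 6 (remaining 3 GB)
2 GB → drive 6 (remaining 1 GB)
Final drives: [5,1,2] [6,2] [6,1] [5,1] [6] [5,2].

6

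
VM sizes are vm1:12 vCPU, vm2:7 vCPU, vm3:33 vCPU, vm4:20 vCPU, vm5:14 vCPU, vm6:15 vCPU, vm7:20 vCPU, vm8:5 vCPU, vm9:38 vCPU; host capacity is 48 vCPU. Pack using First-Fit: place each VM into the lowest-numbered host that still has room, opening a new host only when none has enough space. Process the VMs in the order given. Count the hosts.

vm1 (12 vCPU) → host 1 (remaining 36 vCPU)
vm2 (7 vCPU) → host 1 (remaining 29 vCPU)
vm3 (33 vCPU) → host 2 (remaining 15 vCPU)
vm4 (20 vCPU) → host 1 (remaining 9 vCPU)
vm5 (14 vCPU) → host 2 (remaining 1 vCPU)
vm6 (15 vCPU) → host 3 (remaining 33 vCPU)
vm7 (20 vCPU) → host 3 (remaining 13 vCPU)
vm8 (5 vCPU) → host 1 (remaining 4 vCPU)
vm9 (38 vCPU) → host 4 (remaining 10 vCPU)

4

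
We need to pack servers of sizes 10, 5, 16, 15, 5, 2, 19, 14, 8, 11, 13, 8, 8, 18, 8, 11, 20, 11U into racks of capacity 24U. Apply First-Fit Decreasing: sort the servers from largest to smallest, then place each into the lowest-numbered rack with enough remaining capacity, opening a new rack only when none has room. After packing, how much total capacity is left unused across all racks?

14

Sorted descending: 20, 19, 18, 16, 15, 14, 13, 11, 11, 11, 10, 8, 8, 8, 8, 5, 5, 2.
20U → rack 1 (remaining 4U)
19U → rack 2 (remaining 5U)
18U → rack 3 (remaining 6U)
16U → rack 4 (remaining 8U)
15U → rack 5 (remaining 9U)
14U → rack 6 (remaining 10U)
13U → rack 7 (remaining 11U)
11U → rack 7 (remaining 0U)
11U → rack 8 (remaining 13U)
11U → rack 8 (remaining 2U)
10U → rack 6 (remaining 0U)
8U → rack 4 (remaining 0U)
8U → rack 5 (remaining 1U)
8U → rack 9 (remaining 16U)
8U → rack 9 (remaining 8U)
5U → rack 2 (remaining 0U)
5U → rack 3 (remaining 1U)
2U → rack 1 (remaining 2U)
9 racks × 24U = 216U; used 202U; unused 14U.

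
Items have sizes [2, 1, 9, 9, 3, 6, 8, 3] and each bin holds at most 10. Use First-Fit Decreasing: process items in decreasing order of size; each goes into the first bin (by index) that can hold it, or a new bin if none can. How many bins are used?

5 bins

Sorted descending: 9, 9, 8, 6, 3, 3, 2, 1.
Put 9 in bin 1; 1 remain.
Put 9 in bin 2; 1 remain.
Put 8 in bin 3; 2 remain.
Put 6 in bin 4; 4 remain.
Put 3 in bin 4; 1 remain.
Put 3 in bin 5; 7 remain.
Put 2 in bin 3; 0 remain.
Put 1 in bin 1; 0 remain.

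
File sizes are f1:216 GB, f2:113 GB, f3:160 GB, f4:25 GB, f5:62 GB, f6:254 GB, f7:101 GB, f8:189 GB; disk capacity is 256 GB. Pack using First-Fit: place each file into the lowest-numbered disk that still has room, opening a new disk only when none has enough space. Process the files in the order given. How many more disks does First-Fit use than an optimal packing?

1

First-Fit: [216,25] [113,62] [160] [254] [101] [189] → 6 disks.
Total size 1120 GB; any packing needs at least ⌈1120/256⌉ = 5 disks.
An optimal packing achieves that bound: [254] [216,25] [189,62] [160] [113,101] → 5 disks.
Excess: 6 − 5 = 1.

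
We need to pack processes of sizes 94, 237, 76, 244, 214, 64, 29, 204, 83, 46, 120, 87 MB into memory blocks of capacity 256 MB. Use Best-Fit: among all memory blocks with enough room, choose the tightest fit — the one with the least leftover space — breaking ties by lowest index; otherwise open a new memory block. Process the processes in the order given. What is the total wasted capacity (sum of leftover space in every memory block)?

94 MB → memory block 1 (remaining 162 MB)
237 MB → memory block 2 (remaining 19 MB)
76 MB → memory block 1 (remaining 86 MB)
244 MB → memory block 3 (remaining 12 MB)
214 MB → memory block 4 (remaining 42 MB)
64 MB → memory block 1 (remaining 22 MB)
29 MB → memory block 4 (remaining 13 MB)
204 MB → memory block 5 (remaining 52 MB)
83 MB → memory block 6 (remaining 173 MB)
46 MB → memory block 5 (remaining 6 MB)
120 MB → memory block 6 (remaining 53 MB)
87 MB → memory block 7 (remaining 169 MB)
7 memory blocks × 256 MB = 1792 MB; used 1498 MB; unused 294 MB.

294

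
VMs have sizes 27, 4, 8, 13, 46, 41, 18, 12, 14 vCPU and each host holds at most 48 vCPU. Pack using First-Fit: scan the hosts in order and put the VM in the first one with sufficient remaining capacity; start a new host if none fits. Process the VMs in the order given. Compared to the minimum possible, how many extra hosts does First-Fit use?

1

First-Fit: [27,4,8] [13,18,12] [46] [41] [14] → 5 hosts.
Total size 183 vCPU; any packing needs at least ⌈183/48⌉ = 4 hosts.
An optimal packing achieves that bound: [46] [41,4] [27,18] [14,13,12,8] → 4 hosts.
Excess: 5 − 4 = 1.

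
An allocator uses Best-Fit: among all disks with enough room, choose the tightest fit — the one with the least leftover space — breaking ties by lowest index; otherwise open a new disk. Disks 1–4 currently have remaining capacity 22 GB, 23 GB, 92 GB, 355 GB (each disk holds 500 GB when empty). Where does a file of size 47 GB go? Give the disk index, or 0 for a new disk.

3

Disks with room: disk 3 (92 GB), disk 4 (355 GB).
Tightest fit is disk 3 with 92 GB free.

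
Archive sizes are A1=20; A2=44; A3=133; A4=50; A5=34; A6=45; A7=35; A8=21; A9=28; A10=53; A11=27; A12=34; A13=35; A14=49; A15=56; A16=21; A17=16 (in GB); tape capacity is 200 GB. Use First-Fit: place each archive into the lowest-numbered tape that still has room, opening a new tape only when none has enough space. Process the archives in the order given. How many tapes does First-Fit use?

4

tape 1: place A1 (20 GB), 180 GB left
tape 1: place A2 (44 GB), 136 GB left
tape 1: place A3 (133 GB), 3 GB left
tape 2: place A4 (50 GB), 150 GB left
tape 2: place A5 (34 GB), 116 GB left
tape 2: place A6 (45 GB), 71 GB left
tape 2: place A7 (35 GB), 36 GB left
tape 2: place A8 (21 GB), 15 GB left
tape 3: place A9 (28 GB), 172 GB left
tape 3: place A10 (53 GB), 119 GB left
tape 3: place A11 (27 GB), 92 GB left
tape 3: place A12 (34 GB), 58 GB left
tape 3: place A13 (35 GB), 23 GB left
tape 4: place A14 (49 GB), 151 GB left
tape 4: place A15 (56 GB), 95 GB left
tape 3: place A16 (21 GB), 2 GB left
tape 4: place A17 (16 GB), 79 GB left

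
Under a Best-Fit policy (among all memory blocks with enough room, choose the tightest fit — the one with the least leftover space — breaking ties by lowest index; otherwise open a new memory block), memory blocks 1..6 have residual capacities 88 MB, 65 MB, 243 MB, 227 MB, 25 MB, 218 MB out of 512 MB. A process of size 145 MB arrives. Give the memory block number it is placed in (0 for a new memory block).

Memory blocks with room: memory block 3 (243 MB), memory block 4 (227 MB), memory block 6 (218 MB).
Tightest fit is memory block 6 with 218 MB free.

6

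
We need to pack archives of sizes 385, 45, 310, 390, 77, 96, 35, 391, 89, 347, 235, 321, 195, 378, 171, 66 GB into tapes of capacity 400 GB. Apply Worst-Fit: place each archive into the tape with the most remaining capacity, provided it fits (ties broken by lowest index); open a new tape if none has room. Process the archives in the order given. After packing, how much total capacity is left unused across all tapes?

469

tape 1: place 385 GB, 15 GB left
tape 2: place 45 GB, 355 GB left
tape 2: place 310 GB, 45 GB left
tape 3: place 390 GB, 10 GB left
tape 4: place 77 GB, 323 GB left
tape 4: place 96 GB, 227 GB left
tape 4: place 35 GB, 192 GB left
tape 5: place 391 GB, 9 GB left
tape 4: place 89 GB, 103 GB left
tape 6: place 347 GB, 53 GB left
tape 7: place 235 GB, 165 GB left
tape 8: place 321 GB, 79 GB left
tape 9: place 195 GB, 205 GB left
tape 10: place 378 GB, 22 GB left
tape 9: place 171 GB, 34 GB left
tape 7: place 66 GB, 99 GB left
10 tapes × 400 GB = 4000 GB; used 3531 GB; unused 469 GB.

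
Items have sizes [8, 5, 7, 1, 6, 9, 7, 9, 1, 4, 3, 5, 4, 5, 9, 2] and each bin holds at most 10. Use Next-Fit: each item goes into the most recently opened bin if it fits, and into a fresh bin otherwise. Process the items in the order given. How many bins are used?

12

Put 8 in bin 1; 2 remain.
Put 5 in bin 2; 5 remain.
Put 7 in bin 3; 3 remain.
Put 1 in bin 3; 2 remain.
Put 6 in bin 4; 4 remain.
Put 9 in bin 5; 1 remain.
Put 7 in bin 6; 3 remain.
Put 9 in bin 7; 1 remain.
Put 1 in bin 7; 0 remain.
Put 4 in bin 8; 6 remain.
Put 3 in bin 8; 3 remain.
Put 5 in bin 9; 5 remain.
Put 4 in bin 9; 1 remain.
Put 5 in bin 10; 5 remain.
Put 9 in bin 11; 1 remain.
Put 2 in bin 12; 8 remain.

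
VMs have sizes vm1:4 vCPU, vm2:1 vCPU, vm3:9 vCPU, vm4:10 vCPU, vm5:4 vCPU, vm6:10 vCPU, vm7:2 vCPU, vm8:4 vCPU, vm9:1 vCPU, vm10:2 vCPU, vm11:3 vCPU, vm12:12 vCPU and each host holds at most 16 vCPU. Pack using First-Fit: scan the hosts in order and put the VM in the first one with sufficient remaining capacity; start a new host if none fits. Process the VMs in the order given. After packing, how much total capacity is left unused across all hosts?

2

Put vm1 (4 vCPU) in host 1; 12 vCPU remain.
Put vm2 (1 vCPU) in host 1; 11 vCPU remain.
Put vm3 (9 vCPU) in host 1; 2 vCPU remain.
Put vm4 (10 vCPU) in host 2; 6 vCPU remain.
Put vm5 (4 vCPU) in host 2; 2 vCPU remain.
Put vm6 (10 vCPU) in host 3; 6 vCPU remain.
Put vm7 (2 vCPU) in host 1; 0 vCPU remain.
Put vm8 (4 vCPU) in host 3; 2 vCPU remain.
Put vm9 (1 vCPU) in host 2; 1 vCPU remain.
Put vm10 (2 vCPU) in host 3; 0 vCPU remain.
Put vm11 (3 vCPU) in host 4; 13 vCPU remain.
Put vm12 (12 vCPU) in host 4; 1 vCPU remain.
4 hosts × 16 vCPU = 64 vCPU; used 62 vCPU; unused 2 vCPU.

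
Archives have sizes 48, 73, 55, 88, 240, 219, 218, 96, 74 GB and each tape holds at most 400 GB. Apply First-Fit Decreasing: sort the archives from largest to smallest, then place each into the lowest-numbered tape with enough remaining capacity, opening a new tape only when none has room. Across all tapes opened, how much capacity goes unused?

Sorted descending: 240, 219, 218, 96, 88, 74, 73, 55, 48.
240 GB → tape 1 (remaining 160 GB)
219 GB → tape 2 (remaining 181 GB)
218 GB → tape 3 (remaining 182 GB)
96 GB → tape 1 (remaining 64 GB)
88 GB → tape 2 (remaining 93 GB)
74 GB → tape 2 (remaining 19 GB)
73 GB → tape 3 (remaining 109 GB)
55 GB → tape 1 (remaining 9 GB)
48 GB → tape 3 (remaining 61 GB)
3 tapes × 400 GB = 1200 GB; used 1111 GB; unused 89 GB.

89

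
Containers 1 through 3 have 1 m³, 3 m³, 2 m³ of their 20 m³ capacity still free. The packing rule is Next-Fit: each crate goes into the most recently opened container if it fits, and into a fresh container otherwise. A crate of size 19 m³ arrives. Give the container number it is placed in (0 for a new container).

Next-Fit only looks at container 3, which has 2 m³ free.
19 m³ does not fit, so a new container is opened.

0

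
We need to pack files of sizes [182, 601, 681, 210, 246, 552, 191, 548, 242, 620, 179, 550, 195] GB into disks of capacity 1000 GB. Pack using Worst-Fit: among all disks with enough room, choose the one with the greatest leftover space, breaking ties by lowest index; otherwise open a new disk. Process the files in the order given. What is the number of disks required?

disk 1: place 182 GB, 818 GB left
disk 1: place 601 GB, 217 GB left
disk 2: place 681 GB, 319 GB left
disk 2: place 210 GB, 109 GB left
disk 3: place 246 GB, 754 GB left
disk 3: place 552 GB, 202 GB left
disk 1: place 191 GB, 26 GB left
disk 4: place 548 GB, 452 GB left
disk 4: place 242 GB, 210 GB left
disk 5: place 620 GB, 380 GB left
disk 5: place 179 GB, 201 GB left
disk 6: place 550 GB, 450 GB left
disk 6: place 195 GB, 255 GB left

6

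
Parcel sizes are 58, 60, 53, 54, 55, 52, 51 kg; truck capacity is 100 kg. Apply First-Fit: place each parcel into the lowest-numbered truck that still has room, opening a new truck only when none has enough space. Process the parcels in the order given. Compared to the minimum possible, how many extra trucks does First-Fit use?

First-Fit: [58] [60] [53] [54] [55] [52] [51] → 7 trucks.
7 parcels exceed 50 kg (half the capacity), and no two of those can share a truck, so at least 7 trucks are needed.
So 7 is already optimal.

0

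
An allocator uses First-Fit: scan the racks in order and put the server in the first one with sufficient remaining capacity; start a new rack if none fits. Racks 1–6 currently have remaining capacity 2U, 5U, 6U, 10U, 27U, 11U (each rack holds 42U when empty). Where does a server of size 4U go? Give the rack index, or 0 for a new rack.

2

Racks with room: rack 2 (5U), rack 3 (6U), rack 4 (10U), rack 5 (27U), rack 6 (11U).
The first with room is rack 2.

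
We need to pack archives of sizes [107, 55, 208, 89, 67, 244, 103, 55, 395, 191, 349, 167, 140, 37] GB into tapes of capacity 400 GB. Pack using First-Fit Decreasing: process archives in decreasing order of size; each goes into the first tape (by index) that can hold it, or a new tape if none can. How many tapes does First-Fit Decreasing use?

Sorted descending: 395, 349, 244, 208, 191, 167, 140, 107, 103, 89, 67, 55, 55, 37.
395 GB → tape 1 (remaining 5 GB)
349 GB → tape 2 (remaining 51 GB)
244 GB → tape 3 (remaining 156 GB)
208 GB → tape 4 (remaining 192 GB)
191 GB → tape 4 (remaining 1 GB)
167 GB → tape 5 (remaining 233 GB)
140 GB → tape 3 (remaining 16 GB)
107 GB → tape 5 (remaining 126 GB)
103 GB → tape 5 (remaining 23 GB)
89 GB → tape 6 (remaining 311 GB)
67 GB → tape 6 (remaining 244 GB)
55 GB → tape 6 (remaining 189 GB)
55 GB → tape 6 (remaining 134 GB)
37 GB → tape 2 (remaining 14 GB)
Final tapes: [395] [349,37] [244,140] [208,191] [167,107,103] [89,67,55,55].

6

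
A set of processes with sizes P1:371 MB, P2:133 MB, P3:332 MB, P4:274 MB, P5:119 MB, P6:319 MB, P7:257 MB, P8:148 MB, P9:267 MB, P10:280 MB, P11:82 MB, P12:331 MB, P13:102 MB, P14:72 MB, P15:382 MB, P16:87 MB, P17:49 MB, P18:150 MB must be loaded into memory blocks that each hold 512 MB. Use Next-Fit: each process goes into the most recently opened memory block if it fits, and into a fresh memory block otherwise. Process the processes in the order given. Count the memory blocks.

memory block 1: place P1 (371 MB), 141 MB left
memory block 1: place P2 (133 MB), 8 MB left
memory block 2: place P3 (332 MB), 180 MB left
memory block 3: place P4 (274 MB), 238 MB left
memory block 3: place P5 (119 MB), 119 MB left
memory block 4: place P6 (319 MB), 193 MB left
memory block 5: place P7 (257 MB), 255 MB left
memory block 5: place P8 (148 MB), 107 MB left
memory block 6: place P9 (267 MB), 245 MB left
memory block 7: place P10 (280 MB), 232 MB left
memory block 7: place P11 (82 MB), 150 MB left
memory block 8: place P12 (331 MB), 181 MB left
memory block 8: place P13 (102 MB), 79 MB left
memory block 8: place P14 (72 MB), 7 MB left
memory block 9: place P15 (382 MB), 130 MB left
memory block 9: place P16 (87 MB), 43 MB left
memory block 10: place P17 (49 MB), 463 MB left
memory block 10: place P18 (150 MB), 313 MB left
Final memory blocks: [371,133] [332] [274,119] [319] [257,148] [267] [280,82] [331,102,72] [382,87] [49,150].

10 memory blocks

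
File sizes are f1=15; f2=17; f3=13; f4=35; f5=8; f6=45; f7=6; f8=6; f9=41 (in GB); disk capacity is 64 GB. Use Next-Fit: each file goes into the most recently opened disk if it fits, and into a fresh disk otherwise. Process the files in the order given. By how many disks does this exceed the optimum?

1

Next-Fit: [15,17,13] [35,8] [45,6,6] [41] → 4 disks.
Total size 186 GB; any packing needs at least ⌈186/64⌉ = 3 disks.
An optimal packing achieves that bound: [45,17] [41,15,8] [35,13,6,6] → 3 disks.
Excess: 4 − 3 = 1.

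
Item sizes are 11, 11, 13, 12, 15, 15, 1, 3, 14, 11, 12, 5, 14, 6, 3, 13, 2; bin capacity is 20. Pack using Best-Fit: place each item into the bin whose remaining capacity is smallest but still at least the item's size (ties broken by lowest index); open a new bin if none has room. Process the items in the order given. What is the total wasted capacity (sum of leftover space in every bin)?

Put 11 in bin 1; 9 remain.
Put 11 in bin 2; 9 remain.
Put 13 in bin 3; 7 remain.
Put 12 in bin 4; 8 remain.
Put 15 in bin 5; 5 remain.
Put 15 in bin 6; 5 remain.
Put 1 in bin 5; 4 remain.
Put 3 in bin 5; 1 remain.
Put 14 in bin 7; 6 remain.
Put 11 in bin 8; 9 remain.
Put 12 in bin 9; 8 remain.
Put 5 in bin 6; 0 remain.
Put 14 in bin 10; 6 remain.
Put 6 in bin 7; 0 remain.
Put 3 in bin 10; 3 remain.
Put 13 in bin 11; 7 remain.
Put 2 in bin 10; 1 remain.
11 bins × 20 = 220; used 161; unused 59.

59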